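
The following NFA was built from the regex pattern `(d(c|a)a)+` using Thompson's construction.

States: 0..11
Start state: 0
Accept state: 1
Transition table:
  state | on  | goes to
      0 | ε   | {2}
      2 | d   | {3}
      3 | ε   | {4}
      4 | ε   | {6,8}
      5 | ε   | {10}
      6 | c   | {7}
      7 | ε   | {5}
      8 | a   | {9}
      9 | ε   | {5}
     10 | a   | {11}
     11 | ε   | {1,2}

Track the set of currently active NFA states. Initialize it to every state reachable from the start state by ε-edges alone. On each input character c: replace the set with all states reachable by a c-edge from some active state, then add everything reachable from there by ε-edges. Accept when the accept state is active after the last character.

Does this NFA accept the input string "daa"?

start: ε-closure({0}) = {0,2}
'd' @ 1: {3,4,6,8}
'a' @ 2: {5,9,10}
'a' @ 3: {1,2,11}  (accept∈set)
after full input: {1,2,11}  (accept=1 in)

Answer: ACCEPT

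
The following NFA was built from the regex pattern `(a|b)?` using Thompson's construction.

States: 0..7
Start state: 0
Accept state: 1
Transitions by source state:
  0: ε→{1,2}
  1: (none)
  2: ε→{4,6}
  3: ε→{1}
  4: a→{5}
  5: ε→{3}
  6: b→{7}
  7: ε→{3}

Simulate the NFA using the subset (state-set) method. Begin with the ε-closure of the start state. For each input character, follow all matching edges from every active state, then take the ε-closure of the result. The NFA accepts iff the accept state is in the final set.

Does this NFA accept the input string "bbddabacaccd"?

Answer: REJECT

Trace:
initial (ε-close {0}): {0,1,2,4,6}
'b' @ 1: {1,3,7}  [accepting]
'b' @ 2: {}  — dead — no transitions
rest 'ddabacaccd' ignored (set empty)
final: {}; accept 1 not in set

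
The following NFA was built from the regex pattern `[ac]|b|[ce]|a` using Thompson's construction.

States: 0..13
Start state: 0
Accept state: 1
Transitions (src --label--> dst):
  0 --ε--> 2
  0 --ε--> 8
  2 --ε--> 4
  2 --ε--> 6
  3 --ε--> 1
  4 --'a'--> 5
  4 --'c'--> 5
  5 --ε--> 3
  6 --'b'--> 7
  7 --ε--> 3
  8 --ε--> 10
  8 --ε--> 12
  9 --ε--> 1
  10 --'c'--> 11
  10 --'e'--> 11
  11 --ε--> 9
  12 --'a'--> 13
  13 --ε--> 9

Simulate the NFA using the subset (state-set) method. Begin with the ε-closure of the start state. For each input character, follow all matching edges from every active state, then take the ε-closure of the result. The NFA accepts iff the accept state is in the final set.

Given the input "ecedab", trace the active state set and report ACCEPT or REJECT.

start: ε-closure({0}) = {0,2,4,6,8,10,12}
'e' @ 1: {1,9,11}  (accept∈set)
'c' @ 2: {}  — no active states
rest 'edab' ignored (set empty)
end set {} — state 1 not in

Answer: REJECT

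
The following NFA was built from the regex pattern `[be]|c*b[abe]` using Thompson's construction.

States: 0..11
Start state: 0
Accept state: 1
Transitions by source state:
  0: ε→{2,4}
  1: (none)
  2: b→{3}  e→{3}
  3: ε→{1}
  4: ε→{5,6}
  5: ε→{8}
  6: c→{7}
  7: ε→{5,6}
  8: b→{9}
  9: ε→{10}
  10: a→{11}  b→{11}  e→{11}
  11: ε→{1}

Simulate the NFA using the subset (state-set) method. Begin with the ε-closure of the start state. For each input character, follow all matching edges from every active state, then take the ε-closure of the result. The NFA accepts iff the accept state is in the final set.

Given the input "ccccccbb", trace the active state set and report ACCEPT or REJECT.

S₀ = ε-closure({0}) = {0,2,4,5,6,8}
'c' @ 1: {5,6,7,8}
'c' @ 2: {5,6,7,8}
'c' @ 3: {5,6,7,8}
'c' @ 4: {5,6,7,8}
'c' @ 5: {5,6,7,8}
'c' @ 6: {5,6,7,8}
'b' @ 7: {9,10}
'b' @ 8: {1,11}  [accepting]
end set {1,11} — state 1 in

Answer: ACCEPT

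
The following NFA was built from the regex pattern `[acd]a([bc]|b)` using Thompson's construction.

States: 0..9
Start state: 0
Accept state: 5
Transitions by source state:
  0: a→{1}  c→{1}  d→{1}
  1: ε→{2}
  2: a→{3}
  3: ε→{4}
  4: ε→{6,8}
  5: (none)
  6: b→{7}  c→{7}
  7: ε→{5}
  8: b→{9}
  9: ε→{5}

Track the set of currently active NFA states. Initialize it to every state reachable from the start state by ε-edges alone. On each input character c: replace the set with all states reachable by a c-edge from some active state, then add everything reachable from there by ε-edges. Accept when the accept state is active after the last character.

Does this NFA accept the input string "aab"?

Answer: ACCEPT

Trace:
S₀ = ε-closure({0}) = {0}
'a' @ 1: {1,2}
'a' @ 2: {3,4,6,8}
'b' @ 3: {5,7,9}  (accept∈set)
final: {5,7,9}; accept 5 in set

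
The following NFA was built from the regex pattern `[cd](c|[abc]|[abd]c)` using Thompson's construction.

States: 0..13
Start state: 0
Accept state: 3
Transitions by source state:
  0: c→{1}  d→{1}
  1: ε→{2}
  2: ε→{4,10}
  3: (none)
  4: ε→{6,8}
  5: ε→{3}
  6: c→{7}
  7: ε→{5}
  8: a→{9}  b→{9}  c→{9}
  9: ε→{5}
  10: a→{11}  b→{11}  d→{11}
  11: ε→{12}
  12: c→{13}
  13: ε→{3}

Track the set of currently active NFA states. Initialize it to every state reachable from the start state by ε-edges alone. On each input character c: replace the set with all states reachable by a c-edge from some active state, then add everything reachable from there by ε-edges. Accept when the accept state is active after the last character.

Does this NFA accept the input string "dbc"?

start: ε-closure({0}) = {0}
'd' @ 1: {1,2,4,6,8,10}
'b' @ 2: {3,5,9,11,12}  ✓accept
'c' @ 3: {3,13}  ✓accept
after full input: {3,13}  (accept=3 in)

Answer: ACCEPT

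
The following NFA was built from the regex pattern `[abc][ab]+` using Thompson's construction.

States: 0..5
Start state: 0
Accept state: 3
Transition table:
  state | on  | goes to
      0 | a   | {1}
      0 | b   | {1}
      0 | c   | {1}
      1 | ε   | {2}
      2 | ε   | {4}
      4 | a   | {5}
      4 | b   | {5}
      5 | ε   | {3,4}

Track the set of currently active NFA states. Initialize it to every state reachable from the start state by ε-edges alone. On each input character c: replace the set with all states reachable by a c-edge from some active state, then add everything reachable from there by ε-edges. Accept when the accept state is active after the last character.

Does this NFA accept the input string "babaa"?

S₀ = ε-closure({0}) = {0}
'b' @ 1: {1,2,4}
'a' @ 2: {3,4,5}  [accepting]
'b' @ 3: {3,4,5}  [accepting]
'a' @ 4: {3,4,5}  [accepting]
'a' @ 5: {3,4,5}  [accepting]
final: {3,4,5}; accept 3 in set

Answer: ACCEPT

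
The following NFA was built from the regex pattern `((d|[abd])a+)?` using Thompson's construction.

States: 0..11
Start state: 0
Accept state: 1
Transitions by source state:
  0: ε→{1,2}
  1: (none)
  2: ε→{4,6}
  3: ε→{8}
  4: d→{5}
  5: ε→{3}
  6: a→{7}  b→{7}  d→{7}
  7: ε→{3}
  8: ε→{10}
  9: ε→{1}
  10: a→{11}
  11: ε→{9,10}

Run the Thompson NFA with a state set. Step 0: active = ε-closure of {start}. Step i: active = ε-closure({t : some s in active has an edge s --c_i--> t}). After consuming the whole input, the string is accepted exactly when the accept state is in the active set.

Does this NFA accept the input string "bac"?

initial (ε-close {0}): {0,1,2,4,6}
'b' @ 1: {3,7,8,10}
'a' @ 2: {1,9,10,11}  (accept∈set)
'c' @ 3: {}  — dead — no transitions
final: {}; accept 1 not in set

Answer: REJECT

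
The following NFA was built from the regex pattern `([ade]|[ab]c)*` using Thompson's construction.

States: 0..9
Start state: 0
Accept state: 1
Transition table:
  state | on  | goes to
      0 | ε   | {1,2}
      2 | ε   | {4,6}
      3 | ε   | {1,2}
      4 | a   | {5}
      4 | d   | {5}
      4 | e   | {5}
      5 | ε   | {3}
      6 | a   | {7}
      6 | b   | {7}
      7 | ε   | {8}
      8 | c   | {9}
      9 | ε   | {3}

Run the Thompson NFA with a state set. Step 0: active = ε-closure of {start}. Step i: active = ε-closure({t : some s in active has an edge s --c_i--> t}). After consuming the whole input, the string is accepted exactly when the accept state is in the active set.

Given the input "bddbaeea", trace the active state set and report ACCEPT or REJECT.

S₀ = ε-closure({0}) = {0,1,2,4,6}
'b' @ 1: {7,8}
'd' @ 2: {}  — no active states
rest 'dbaeea' ignored (set empty)
after full input: {}  (accept=1 not in)

Answer: REJECT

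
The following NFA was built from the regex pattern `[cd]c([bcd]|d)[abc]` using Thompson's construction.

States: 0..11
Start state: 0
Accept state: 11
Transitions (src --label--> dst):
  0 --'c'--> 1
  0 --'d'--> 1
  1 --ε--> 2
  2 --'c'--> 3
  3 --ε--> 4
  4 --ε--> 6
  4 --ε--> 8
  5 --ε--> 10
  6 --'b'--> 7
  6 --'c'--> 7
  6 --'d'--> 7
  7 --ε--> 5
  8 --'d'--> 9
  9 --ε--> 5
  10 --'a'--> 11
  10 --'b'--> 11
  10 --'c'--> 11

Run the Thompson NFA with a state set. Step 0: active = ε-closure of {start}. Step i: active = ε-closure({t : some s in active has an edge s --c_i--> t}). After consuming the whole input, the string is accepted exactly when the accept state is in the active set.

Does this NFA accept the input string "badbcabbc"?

initial (ε-close {0}): {0}
'b' @ 1: {}  — no active states
rest 'adbcabbc' ignored (set empty)
final: {}; accept 11 not in set

Answer: REJECT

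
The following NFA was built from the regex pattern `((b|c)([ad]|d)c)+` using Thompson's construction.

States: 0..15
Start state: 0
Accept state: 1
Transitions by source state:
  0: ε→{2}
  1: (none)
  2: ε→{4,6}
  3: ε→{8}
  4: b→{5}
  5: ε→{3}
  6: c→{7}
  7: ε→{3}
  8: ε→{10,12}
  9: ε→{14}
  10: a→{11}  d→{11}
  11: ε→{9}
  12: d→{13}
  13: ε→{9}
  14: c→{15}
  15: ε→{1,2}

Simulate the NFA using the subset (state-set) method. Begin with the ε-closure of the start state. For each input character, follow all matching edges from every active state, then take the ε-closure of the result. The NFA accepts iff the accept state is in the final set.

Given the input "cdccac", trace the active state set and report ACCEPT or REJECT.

S₀ = ε-closure({0}) = {0,2,4,6}
'c' @ 1: {3,7,8,10,12}
'd' @ 2: {9,11,13,14}
'c' @ 3: {1,2,4,6,15}  (accept∈set)
'c' @ 4: {3,7,8,10,12}
'a' @ 5: {9,11,14}
'c' @ 6: {1,2,4,6,15}  (accept∈set)
after full input: {1,2,4,6,15}  (accept=1 in)

Answer: ACCEPT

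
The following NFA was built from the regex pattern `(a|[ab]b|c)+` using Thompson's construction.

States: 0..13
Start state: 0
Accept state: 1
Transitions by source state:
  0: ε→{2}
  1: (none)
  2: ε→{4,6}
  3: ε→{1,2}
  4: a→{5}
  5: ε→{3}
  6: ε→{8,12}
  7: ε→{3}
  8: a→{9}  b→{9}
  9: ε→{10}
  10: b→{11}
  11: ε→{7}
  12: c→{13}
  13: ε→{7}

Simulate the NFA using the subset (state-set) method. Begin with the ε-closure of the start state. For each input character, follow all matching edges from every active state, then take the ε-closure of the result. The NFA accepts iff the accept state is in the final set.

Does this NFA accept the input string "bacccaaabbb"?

Answer: REJECT

Trace:
S₀ = ε-closure({0}) = {0,2,4,6,8,12}
'b' @ 1: {9,10}
'a' @ 2: {}  — no active states
rest 'cccaaabbb' ignored (set empty)
end set {} — state 1 not in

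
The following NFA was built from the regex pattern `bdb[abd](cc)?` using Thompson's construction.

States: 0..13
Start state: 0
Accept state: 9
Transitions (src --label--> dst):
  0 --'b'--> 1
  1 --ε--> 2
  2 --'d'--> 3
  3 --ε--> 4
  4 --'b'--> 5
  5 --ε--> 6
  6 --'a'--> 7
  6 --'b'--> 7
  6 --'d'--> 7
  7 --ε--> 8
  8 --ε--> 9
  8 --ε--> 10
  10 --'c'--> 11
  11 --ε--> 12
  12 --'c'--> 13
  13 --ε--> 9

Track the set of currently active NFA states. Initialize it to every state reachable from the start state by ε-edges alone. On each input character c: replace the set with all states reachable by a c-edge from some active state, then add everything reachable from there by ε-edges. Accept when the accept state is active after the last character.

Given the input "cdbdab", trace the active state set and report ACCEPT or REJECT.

Answer: REJECT

Trace:
start: ε-closure({0}) = {0}
'c' @ 1: {}  — state set empty
rest 'dbdab' ignored (set empty)
after full input: {}  (accept=9 not in)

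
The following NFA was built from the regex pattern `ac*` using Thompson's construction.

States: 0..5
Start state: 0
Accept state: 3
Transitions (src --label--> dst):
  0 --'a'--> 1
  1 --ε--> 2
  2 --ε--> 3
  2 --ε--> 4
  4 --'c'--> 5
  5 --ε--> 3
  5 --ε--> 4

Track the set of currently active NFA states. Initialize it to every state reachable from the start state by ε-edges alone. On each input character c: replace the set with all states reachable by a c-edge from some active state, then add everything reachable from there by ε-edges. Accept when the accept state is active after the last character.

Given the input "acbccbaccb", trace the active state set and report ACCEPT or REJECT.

S₀ = ε-closure({0}) = {0}
'a' @ 1: {1,2,3,4}  [accepting]
'c' @ 2: {3,4,5}  [accepting]
'b' @ 3: {}  — state set empty
rest 'ccbaccb' ignored (set empty)
after full input: {}  (accept=3 not in)

Answer: REJECT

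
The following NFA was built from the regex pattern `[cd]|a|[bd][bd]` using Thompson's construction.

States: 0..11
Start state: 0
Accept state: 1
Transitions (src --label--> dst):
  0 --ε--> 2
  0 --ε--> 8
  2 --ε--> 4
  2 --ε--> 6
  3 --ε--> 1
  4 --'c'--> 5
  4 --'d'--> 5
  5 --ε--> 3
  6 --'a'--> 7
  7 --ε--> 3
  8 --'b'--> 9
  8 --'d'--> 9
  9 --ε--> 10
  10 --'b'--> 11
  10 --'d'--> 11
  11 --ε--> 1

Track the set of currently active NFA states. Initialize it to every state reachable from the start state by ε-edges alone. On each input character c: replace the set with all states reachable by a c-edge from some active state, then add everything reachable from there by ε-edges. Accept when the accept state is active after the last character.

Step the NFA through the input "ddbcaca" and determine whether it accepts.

start: ε-closure({0}) = {0,2,4,6,8}
'd' @ 1: {1,3,5,9,10}  (accept∈set)
'd' @ 2: {1,11}  (accept∈set)
'b' @ 3: {}  — state set empty
rest 'caca' ignored (set empty)
after full input: {}  (accept=1 not in)

Answer: REJECT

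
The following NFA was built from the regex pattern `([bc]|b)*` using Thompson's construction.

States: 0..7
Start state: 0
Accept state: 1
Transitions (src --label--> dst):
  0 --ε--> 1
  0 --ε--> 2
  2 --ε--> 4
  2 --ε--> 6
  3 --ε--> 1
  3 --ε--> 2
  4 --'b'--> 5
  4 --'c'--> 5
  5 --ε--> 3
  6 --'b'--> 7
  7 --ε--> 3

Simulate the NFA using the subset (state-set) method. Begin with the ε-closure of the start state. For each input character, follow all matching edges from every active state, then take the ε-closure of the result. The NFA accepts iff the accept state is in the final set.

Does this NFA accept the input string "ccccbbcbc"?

Answer: ACCEPT

Trace:
start: ε-closure({0}) = {0,1,2,4,6}
'c' @ 1: {1,2,3,4,5,6}  [accepting]
'c' @ 2: {1,2,3,4,5,6}  [accepting]
'c' @ 3: {1,2,3,4,5,6}  [accepting]
'c' @ 4: {1,2,3,4,5,6}  [accepting]
'b' @ 5: {1,2,3,4,5,6,7}  [accepting]
'b' @ 6: {1,2,3,4,5,6,7}  [accepting]
'c' @ 7: {1,2,3,4,5,6}  [accepting]
'b' @ 8: {1,2,3,4,5,6,7}  [accepting]
'c' @ 9: {1,2,3,4,5,6}  [accepting]
final: {1,2,3,4,5,6}; accept 1 in set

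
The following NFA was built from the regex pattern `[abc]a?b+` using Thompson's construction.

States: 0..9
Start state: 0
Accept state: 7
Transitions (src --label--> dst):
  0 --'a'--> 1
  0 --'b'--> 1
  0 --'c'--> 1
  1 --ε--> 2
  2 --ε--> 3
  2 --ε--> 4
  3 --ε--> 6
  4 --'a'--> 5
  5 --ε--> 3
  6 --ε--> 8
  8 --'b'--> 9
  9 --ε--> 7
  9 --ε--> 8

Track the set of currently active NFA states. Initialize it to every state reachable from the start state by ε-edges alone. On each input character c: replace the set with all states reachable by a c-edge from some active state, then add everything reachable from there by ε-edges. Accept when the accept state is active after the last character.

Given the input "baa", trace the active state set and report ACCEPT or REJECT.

Answer: REJECT

Steps:
S₀ = ε-closure({0}) = {0}
'b' @ 1: {1,2,3,4,6,8}
'a' @ 2: {3,5,6,8}
'a' @ 3: {}  — dead — no transitions
end set {} — state 7 not in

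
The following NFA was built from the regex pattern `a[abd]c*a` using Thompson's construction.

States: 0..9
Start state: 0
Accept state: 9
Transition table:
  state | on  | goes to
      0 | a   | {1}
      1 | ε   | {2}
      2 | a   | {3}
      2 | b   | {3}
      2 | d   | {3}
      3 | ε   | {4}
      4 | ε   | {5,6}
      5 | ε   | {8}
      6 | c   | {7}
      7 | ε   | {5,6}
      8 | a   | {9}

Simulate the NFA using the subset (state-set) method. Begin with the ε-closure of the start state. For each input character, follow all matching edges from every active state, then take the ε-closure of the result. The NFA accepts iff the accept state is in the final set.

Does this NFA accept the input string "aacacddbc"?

Answer: REJECT

Trace:
start: ε-closure({0}) = {0}
'a' @ 1: {1,2}
'a' @ 2: {3,4,5,6,8}
'c' @ 3: {5,6,7,8}
'a' @ 4: {9}  [accepting]
'c' @ 5: {}  — state set empty
rest 'ddbc' ignored (set empty)
after full input: {}  (accept=9 not in)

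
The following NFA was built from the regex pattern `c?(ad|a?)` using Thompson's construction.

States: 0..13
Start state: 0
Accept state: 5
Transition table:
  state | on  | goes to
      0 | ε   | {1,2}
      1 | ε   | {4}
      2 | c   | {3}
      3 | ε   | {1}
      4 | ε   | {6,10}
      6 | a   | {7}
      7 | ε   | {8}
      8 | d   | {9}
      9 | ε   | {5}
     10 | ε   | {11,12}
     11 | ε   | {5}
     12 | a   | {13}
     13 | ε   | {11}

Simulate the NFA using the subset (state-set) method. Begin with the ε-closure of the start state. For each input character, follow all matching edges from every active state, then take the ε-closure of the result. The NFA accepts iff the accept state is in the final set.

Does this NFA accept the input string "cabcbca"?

Answer: REJECT

Derivation:
start: ε-closure({0}) = {0,1,2,4,5,6,10,11,12}
'c' @ 1: {1,3,4,5,6,10,11,12}  (accept∈set)
'a' @ 2: {5,7,8,11,13}  (accept∈set)
'b' @ 3: {}  — no active states
rest 'cbca' ignored (set empty)
after full input: {}  (accept=5 not in)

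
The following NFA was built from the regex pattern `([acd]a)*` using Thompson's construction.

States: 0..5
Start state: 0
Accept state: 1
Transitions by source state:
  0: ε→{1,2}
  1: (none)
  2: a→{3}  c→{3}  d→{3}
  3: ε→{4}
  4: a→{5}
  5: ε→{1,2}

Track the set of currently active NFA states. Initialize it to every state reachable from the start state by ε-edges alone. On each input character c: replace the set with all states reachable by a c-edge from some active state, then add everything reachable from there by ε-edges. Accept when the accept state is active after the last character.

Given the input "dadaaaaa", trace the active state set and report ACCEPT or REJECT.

Answer: ACCEPT

Trace:
start: ε-closure({0}) = {0,1,2}
'd' @ 1: {3,4}
'a' @ 2: {1,2,5}  (accept∈set)
'd' @ 3: {3,4}
'a' @ 4: {1,2,5}  (accept∈set)
'a' @ 5: {3,4}
'a' @ 6: {1,2,5}  (accept∈set)
'a' @ 7: {3,4}
'a' @ 8: {1,2,5}  (accept∈set)
after full input: {1,2,5}  (accept=1 in)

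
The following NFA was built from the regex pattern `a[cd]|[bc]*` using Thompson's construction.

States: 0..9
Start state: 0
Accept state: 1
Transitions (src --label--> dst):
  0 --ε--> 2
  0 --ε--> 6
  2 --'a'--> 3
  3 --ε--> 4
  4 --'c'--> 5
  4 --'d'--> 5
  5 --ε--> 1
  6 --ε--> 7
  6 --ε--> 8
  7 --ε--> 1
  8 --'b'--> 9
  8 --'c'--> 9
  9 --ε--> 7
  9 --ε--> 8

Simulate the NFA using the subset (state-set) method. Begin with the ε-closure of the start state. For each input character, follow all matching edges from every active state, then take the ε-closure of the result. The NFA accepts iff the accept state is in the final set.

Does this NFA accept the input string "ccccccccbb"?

Answer: ACCEPT

Derivation:
start: ε-closure({0}) = {0,1,2,6,7,8}
'c' @ 1: {1,7,8,9}  (accept∈set)
'c' @ 2: {1,7,8,9}  (accept∈set)
'c' @ 3: {1,7,8,9}  (accept∈set)
'c' @ 4: {1,7,8,9}  (accept∈set)
'c' @ 5: {1,7,8,9}  (accept∈set)
'c' @ 6: {1,7,8,9}  (accept∈set)
'c' @ 7: {1,7,8,9}  (accept∈set)
'c' @ 8: {1,7,8,9}  (accept∈set)
'b' @ 9: {1,7,8,9}  (accept∈set)
'b' @ 10: {1,7,8,9}  (accept∈set)
after full input: {1,7,8,9}  (accept=1 in)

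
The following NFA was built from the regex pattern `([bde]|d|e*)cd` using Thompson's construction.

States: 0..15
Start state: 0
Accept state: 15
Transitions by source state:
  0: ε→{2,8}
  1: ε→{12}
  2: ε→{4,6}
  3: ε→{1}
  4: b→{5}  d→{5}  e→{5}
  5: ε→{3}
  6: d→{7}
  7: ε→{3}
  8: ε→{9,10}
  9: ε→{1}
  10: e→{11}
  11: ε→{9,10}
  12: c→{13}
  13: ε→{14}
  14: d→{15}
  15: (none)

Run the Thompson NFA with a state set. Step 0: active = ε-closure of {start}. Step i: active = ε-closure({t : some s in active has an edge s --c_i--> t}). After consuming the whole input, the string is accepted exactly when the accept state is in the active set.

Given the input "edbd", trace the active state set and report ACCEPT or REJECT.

start: ε-closure({0}) = {0,1,2,4,6,8,9,10,12}
'e' @ 1: {1,3,5,9,10,11,12}
'd' @ 2: {}  — state set empty
rest 'bd' ignored (set empty)
final: {}; accept 15 not in set

Answer: REJECT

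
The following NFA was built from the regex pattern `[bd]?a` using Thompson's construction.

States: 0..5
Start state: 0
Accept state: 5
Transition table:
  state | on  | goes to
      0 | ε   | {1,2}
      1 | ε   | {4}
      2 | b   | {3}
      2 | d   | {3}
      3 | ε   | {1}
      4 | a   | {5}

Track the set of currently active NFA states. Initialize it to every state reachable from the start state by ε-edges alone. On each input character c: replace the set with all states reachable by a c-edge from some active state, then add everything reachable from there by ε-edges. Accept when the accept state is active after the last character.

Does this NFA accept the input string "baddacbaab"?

Answer: REJECT

Derivation:
start: ε-closure({0}) = {0,1,2,4}
'b' @ 1: {1,3,4}
'a' @ 2: {5}  ✓accept
'd' @ 3: {}  — dead — no transitions
rest 'dacbaab' ignored (set empty)
after full input: {}  (accept=5 not in)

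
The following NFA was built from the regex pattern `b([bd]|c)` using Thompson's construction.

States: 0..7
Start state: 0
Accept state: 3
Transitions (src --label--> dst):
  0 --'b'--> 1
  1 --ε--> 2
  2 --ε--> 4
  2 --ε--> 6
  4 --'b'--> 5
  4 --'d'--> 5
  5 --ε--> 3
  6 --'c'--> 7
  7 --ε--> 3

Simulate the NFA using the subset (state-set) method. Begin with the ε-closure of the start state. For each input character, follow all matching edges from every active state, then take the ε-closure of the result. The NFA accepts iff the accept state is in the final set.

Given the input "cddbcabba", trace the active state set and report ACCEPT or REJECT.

Answer: REJECT

Steps:
S₀ = ε-closure({0}) = {0}
'c' @ 1: {}  — dead — no transitions
rest 'ddbcabba' ignored (set empty)
final: {}; accept 3 not in set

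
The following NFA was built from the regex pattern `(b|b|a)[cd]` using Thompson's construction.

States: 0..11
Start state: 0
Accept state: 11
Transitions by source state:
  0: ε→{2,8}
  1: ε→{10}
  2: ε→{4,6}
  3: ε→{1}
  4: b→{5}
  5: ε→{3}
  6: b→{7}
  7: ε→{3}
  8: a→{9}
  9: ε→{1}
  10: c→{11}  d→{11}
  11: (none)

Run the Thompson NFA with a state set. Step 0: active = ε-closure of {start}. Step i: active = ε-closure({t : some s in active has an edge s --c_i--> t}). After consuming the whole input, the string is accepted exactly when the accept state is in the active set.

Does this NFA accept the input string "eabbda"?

Answer: REJECT

Steps:
start: ε-closure({0}) = {0,2,4,6,8}
'e' @ 1: {}  — dead — no transitions
rest 'abbda' ignored (set empty)
final: {}; accept 11 not in set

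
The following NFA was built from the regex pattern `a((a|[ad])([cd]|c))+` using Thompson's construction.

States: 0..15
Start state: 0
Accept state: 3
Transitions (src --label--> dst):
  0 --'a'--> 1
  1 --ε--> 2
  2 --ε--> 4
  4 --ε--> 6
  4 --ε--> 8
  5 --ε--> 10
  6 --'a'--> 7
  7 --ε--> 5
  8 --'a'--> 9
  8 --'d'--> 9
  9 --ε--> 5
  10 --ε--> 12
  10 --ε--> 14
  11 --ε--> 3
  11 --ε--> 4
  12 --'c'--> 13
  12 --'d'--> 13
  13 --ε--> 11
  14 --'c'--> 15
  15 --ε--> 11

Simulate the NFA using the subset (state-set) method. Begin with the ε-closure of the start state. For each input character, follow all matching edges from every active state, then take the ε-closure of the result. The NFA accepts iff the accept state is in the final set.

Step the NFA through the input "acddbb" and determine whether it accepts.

Answer: REJECT

Trace:
start: ε-closure({0}) = {0}
'a' @ 1: {1,2,4,6,8}
'c' @ 2: {}  — state set empty
rest 'ddbb' ignored (set empty)
end set {} — state 3 not in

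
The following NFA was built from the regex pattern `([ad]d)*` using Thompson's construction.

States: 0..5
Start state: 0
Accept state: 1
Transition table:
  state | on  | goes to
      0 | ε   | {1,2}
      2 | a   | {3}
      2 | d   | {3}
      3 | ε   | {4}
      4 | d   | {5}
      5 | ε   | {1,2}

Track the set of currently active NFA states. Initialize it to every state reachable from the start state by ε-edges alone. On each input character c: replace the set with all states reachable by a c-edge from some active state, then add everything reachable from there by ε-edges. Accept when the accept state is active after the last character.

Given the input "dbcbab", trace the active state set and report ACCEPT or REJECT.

initial (ε-close {0}): {0,1,2}
'd' @ 1: {3,4}
'b' @ 2: {}  — state set empty
rest 'cbab' ignored (set empty)
final: {}; accept 1 not in set

Answer: REJECT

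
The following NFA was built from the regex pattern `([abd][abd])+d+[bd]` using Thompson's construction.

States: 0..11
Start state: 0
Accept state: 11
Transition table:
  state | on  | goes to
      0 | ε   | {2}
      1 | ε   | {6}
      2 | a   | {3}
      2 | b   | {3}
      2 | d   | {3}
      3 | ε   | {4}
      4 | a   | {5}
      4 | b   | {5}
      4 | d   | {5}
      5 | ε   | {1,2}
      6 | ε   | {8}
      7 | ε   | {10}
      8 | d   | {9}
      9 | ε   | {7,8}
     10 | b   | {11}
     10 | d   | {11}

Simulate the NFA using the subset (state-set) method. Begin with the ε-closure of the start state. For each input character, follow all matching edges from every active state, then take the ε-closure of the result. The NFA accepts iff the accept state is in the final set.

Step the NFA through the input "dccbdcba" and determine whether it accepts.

Answer: REJECT

Trace:
initial (ε-close {0}): {0,2}
'd' @ 1: {3,4}
'c' @ 2: {}  — dead — no transitions
rest 'cbdcba' ignored (set empty)
after full input: {}  (accept=11 not in)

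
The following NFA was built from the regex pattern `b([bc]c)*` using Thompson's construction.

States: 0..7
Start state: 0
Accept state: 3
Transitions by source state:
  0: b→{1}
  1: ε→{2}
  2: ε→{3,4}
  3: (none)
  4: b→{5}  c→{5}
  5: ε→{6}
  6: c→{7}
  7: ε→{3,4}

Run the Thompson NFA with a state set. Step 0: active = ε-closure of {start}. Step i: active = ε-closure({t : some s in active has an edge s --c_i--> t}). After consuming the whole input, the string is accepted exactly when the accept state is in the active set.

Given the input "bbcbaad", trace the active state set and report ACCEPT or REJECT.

initial (ε-close {0}): {0}
'b' @ 1: {1,2,3,4}  ✓accept
'b' @ 2: {5,6}
'c' @ 3: {3,4,7}  ✓accept
'b' @ 4: {5,6}
'a' @ 5: {}  — state set empty
rest 'ad' ignored (set empty)
after full input: {}  (accept=3 not in)

Answer: REJECT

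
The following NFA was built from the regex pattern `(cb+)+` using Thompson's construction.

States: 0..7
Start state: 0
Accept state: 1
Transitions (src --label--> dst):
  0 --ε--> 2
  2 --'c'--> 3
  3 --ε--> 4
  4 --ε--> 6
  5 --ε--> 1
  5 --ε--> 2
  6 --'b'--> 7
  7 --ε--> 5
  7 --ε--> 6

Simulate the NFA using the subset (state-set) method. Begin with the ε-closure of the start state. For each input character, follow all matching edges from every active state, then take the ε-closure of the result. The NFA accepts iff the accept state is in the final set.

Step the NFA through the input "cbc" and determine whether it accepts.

start: ε-closure({0}) = {0,2}
'c' @ 1: {3,4,6}
'b' @ 2: {1,2,5,6,7}  ✓accept
'c' @ 3: {3,4,6}
end set {3,4,6} — state 1 not in

Answer: REJECT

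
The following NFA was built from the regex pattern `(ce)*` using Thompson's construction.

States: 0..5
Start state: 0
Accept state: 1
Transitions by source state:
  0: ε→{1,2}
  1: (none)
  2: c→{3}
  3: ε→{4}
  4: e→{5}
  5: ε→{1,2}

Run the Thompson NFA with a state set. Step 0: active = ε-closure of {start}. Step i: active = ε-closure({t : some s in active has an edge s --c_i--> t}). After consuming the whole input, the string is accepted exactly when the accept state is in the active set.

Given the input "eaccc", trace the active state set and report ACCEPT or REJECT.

Answer: REJECT

Derivation:
initial (ε-close {0}): {0,1,2}
'e' @ 1: {}  — dead — no transitions
rest 'accc' ignored (set empty)
after full input: {}  (accept=1 not in)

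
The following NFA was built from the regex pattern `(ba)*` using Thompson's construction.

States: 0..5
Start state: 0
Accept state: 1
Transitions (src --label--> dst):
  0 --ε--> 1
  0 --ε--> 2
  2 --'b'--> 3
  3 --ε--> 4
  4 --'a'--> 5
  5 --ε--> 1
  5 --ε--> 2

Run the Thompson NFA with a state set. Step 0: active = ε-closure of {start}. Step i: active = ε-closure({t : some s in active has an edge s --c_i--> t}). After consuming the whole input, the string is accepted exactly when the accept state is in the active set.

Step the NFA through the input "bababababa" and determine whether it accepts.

initial (ε-close {0}): {0,1,2}
'b' @ 1: {3,4}
'a' @ 2: {1,2,5}  (accept∈set)
'b' @ 3: {3,4}
'a' @ 4: {1,2,5}  (accept∈set)
'b' @ 5: {3,4}
'a' @ 6: {1,2,5}  (accept∈set)
'b' @ 7: {3,4}
'a' @ 8: {1,2,5}  (accept∈set)
'b' @ 9: {3,4}
'a' @ 10: {1,2,5}  (accept∈set)
after full input: {1,2,5}  (accept=1 in)

Answer: ACCEPT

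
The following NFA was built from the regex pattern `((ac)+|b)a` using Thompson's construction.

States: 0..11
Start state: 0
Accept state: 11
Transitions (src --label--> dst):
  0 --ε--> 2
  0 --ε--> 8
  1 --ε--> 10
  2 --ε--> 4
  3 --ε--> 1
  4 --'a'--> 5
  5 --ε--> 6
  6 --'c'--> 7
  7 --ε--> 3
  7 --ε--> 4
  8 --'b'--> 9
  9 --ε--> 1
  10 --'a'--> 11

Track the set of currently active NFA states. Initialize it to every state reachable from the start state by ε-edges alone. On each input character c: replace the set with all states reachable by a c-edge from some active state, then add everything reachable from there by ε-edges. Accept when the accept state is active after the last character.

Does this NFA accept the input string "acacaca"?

start: ε-closure({0}) = {0,2,4,8}
'a' @ 1: {5,6}
'c' @ 2: {1,3,4,7,10}
'a' @ 3: {5,6,11}  ✓accept
'c' @ 4: {1,3,4,7,10}
'a' @ 5: {5,6,11}  ✓accept
'c' @ 6: {1,3,4,7,10}
'a' @ 7: {5,6,11}  ✓accept
end set {5,6,11} — state 11 in

Answer: ACCEPT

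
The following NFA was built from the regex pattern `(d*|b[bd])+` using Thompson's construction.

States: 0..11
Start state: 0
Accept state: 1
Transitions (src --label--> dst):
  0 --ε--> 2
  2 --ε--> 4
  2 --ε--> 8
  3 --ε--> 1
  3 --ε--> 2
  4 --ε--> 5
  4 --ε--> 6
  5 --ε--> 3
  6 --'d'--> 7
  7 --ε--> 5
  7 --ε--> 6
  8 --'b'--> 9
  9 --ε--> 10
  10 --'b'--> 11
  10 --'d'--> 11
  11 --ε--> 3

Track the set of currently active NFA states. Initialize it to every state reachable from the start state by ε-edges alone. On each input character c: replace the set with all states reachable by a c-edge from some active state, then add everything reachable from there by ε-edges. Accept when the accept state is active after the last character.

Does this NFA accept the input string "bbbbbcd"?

Answer: REJECT

Trace:
S₀ = ε-closure({0}) = {0,1,2,3,4,5,6,8}
'b' @ 1: {9,10}
'b' @ 2: {1,2,3,4,5,6,8,11}  [accepting]
'b' @ 3: {9,10}
'b' @ 4: {1,2,3,4,5,6,8,11}  [accepting]
'b' @ 5: {9,10}
'c' @ 6: {}  — state set empty
rest 'd' ignored (set empty)
end set {} — state 1 not in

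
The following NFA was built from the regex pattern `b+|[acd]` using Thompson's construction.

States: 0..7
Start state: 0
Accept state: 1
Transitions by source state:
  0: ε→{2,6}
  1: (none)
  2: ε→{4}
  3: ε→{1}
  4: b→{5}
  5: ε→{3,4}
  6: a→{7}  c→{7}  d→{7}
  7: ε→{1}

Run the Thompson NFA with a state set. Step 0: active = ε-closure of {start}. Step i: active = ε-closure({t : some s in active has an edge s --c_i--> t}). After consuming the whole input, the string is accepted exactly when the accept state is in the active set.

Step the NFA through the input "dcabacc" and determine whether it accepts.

Answer: REJECT

Steps:
start: ε-closure({0}) = {0,2,4,6}
'd' @ 1: {1,7}  [accepting]
'c' @ 2: {}  — no active states
rest 'abacc' ignored (set empty)
end set {} — state 1 not in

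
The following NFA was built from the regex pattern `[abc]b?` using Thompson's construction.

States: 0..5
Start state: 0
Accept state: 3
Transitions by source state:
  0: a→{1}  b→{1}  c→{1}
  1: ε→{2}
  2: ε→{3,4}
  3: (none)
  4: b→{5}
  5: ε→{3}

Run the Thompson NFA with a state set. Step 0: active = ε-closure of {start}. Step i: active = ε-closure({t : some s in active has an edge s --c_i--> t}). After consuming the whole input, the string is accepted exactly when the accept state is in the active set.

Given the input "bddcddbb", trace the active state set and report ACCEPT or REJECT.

S₀ = ε-closure({0}) = {0}
'b' @ 1: {1,2,3,4}  [accepting]
'd' @ 2: {}  — dead — no transitions
rest 'dcddbb' ignored (set empty)
final: {}; accept 3 not in set

Answer: REJECT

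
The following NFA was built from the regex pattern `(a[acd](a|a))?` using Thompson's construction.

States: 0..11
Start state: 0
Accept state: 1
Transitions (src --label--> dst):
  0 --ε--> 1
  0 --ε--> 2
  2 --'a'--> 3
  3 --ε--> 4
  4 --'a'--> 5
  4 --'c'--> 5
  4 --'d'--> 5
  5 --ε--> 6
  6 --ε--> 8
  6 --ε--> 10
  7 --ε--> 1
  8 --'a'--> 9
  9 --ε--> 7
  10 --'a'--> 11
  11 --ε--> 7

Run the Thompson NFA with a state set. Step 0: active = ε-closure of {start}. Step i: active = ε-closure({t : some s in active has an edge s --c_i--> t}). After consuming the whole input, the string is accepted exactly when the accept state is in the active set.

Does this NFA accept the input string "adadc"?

S₀ = ε-closure({0}) = {0,1,2}
'a' @ 1: {3,4}
'd' @ 2: {5,6,8,10}
'a' @ 3: {1,7,9,11}  (accept∈set)
'd' @ 4: {}  — state set empty
rest 'c' ignored (set empty)
final: {}; accept 1 not in set

Answer: REJECT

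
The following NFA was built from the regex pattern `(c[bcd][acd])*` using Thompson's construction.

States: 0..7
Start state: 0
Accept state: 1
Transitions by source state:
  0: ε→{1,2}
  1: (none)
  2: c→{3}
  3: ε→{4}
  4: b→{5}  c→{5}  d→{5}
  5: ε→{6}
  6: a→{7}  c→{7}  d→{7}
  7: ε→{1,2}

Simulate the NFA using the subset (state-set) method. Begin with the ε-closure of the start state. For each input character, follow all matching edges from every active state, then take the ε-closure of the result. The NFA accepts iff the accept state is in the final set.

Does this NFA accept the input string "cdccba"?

Answer: ACCEPT

Trace:
start: ε-closure({0}) = {0,1,2}
'c' @ 1: {3,4}
'd' @ 2: {5,6}
'c' @ 3: {1,2,7}  (accept∈set)
'c' @ 4: {3,4}
'b' @ 5: {5,6}
'a' @ 6: {1,2,7}  (accept∈set)
final: {1,2,7}; accept 1 in set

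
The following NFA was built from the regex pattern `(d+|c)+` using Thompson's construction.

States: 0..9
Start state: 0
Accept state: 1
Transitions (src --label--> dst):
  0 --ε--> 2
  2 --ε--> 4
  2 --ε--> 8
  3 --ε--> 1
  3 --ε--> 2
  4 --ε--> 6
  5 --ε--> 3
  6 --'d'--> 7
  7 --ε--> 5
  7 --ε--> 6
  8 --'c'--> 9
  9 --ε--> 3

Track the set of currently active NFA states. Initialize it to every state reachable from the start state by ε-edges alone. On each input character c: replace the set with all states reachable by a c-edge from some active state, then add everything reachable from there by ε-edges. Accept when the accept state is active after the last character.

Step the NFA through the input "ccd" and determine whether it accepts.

Answer: ACCEPT

Trace:
initial (ε-close {0}): {0,2,4,6,8}
'c' @ 1: {1,2,3,4,6,8,9}  (accept∈set)
'c' @ 2: {1,2,3,4,6,8,9}  (accept∈set)
'd' @ 3: {1,2,3,4,5,6,7,8}  (accept∈set)
final: {1,2,3,4,5,6,7,8}; accept 1 in set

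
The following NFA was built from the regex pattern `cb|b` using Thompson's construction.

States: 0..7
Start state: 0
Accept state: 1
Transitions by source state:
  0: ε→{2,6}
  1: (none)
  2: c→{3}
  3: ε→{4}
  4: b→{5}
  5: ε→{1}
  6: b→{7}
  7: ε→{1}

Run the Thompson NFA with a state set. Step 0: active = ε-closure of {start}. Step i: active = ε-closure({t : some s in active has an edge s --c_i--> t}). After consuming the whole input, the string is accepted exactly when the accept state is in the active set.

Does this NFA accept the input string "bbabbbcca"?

S₀ = ε-closure({0}) = {0,2,6}
'b' @ 1: {1,7}  [accepting]
'b' @ 2: {}  — state set empty
rest 'abbbcca' ignored (set empty)
after full input: {}  (accept=1 not in)

Answer: REJECT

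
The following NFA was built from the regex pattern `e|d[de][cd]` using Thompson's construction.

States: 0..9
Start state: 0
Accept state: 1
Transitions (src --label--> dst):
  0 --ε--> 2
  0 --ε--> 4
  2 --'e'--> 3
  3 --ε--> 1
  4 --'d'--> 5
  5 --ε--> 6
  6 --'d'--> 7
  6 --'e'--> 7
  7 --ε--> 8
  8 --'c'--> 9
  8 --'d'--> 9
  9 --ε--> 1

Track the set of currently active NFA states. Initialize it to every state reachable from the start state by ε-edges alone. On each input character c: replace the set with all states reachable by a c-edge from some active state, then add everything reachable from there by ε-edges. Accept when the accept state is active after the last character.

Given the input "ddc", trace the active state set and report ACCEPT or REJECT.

initial (ε-close {0}): {0,2,4}
'd' @ 1: {5,6}
'd' @ 2: {7,8}
'c' @ 3: {1,9}  (accept∈set)
final: {1,9}; accept 1 in set

Answer: ACCEPT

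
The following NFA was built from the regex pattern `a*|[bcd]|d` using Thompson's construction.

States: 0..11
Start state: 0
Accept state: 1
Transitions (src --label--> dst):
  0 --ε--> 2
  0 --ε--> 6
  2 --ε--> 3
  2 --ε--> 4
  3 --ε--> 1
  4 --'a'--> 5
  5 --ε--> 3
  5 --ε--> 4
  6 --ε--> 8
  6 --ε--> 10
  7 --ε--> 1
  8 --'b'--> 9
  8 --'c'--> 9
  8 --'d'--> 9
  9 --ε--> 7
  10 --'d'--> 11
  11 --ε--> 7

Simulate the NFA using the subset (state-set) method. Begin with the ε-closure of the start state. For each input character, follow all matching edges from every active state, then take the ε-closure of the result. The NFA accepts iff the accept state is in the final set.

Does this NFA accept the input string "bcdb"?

start: ε-closure({0}) = {0,1,2,3,4,6,8,10}
'b' @ 1: {1,7,9}  [accepting]
'c' @ 2: {}  — dead — no transitions
rest 'db' ignored (set empty)
end set {} — state 1 not in

Answer: REJECT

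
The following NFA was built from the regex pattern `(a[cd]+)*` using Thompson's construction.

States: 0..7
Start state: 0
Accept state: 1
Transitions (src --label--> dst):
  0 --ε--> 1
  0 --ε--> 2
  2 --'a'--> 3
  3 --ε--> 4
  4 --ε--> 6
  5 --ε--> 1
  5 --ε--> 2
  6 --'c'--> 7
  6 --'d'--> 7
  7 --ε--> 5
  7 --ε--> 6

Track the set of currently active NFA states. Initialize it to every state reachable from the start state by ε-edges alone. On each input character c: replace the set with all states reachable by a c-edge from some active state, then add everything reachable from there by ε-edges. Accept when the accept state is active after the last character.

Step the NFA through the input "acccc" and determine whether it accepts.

Answer: ACCEPT

Steps:
initial (ε-close {0}): {0,1,2}
'a' @ 1: {3,4,6}
'c' @ 2: {1,2,5,6,7}  (accept∈set)
'c' @ 3: {1,2,5,6,7}  (accept∈set)
'c' @ 4: {1,2,5,6,7}  (accept∈set)
'c' @ 5: {1,2,5,6,7}  (accept∈set)
final: {1,2,5,6,7}; accept 1 in set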